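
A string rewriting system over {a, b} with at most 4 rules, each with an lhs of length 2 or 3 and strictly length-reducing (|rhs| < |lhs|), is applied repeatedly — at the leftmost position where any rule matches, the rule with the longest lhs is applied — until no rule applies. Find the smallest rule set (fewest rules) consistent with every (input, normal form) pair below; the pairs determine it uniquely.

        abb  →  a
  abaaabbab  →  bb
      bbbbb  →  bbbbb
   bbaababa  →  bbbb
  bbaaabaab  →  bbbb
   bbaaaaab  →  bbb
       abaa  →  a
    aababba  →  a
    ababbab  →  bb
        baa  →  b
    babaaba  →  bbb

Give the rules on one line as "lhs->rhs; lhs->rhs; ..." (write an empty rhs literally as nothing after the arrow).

aa->a; aab->; ab->a; ba->b

  | abb => ab => a
  | abaaabbab => aaaabbab => aaabbab => aabbab => bab => bb
  | bbbbb
  | bbaababa => bbababa => bbbaba => bbbba => bbbb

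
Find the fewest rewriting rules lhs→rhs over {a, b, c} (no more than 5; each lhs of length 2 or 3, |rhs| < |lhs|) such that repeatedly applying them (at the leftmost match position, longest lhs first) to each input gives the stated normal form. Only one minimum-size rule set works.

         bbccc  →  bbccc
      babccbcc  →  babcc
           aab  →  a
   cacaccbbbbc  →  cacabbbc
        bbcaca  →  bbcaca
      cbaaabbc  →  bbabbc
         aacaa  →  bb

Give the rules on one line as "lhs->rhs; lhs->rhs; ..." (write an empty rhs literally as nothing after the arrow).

aa->b; aab->a; cb->b; ccb->

  | bbccc
  | babccbcc => babcc
  | aab => a
  | cacaccbbbbc => cacabbbc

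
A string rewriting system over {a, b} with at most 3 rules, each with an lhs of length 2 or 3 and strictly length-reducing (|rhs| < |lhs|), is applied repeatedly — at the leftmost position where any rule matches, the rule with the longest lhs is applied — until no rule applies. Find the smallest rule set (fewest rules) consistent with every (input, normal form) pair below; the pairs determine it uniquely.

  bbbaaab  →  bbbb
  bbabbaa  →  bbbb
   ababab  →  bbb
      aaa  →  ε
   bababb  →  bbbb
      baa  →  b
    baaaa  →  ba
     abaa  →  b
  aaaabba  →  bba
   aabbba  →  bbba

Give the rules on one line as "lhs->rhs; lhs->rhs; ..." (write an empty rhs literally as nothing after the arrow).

  | bbbaaab => bbbb
  | bbabbaa => bbbbaa => bbbb
  | ababab => babab => bbab => bbb
  | aaa => ε

aa->; aaa->; ab->b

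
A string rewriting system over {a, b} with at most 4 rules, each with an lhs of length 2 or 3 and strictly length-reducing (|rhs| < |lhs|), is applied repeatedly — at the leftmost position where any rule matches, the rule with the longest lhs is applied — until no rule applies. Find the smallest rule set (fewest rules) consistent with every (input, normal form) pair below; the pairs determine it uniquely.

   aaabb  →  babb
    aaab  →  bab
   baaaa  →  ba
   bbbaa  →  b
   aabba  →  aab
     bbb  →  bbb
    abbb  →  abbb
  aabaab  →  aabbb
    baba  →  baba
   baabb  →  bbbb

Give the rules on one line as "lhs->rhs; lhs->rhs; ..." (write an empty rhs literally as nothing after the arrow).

  | aaabb => babb
  | aaab => bab
  | baaaa => bbaa => ba
  | bbbaa => bba => b

aaa->ba; baa->bb; bba->b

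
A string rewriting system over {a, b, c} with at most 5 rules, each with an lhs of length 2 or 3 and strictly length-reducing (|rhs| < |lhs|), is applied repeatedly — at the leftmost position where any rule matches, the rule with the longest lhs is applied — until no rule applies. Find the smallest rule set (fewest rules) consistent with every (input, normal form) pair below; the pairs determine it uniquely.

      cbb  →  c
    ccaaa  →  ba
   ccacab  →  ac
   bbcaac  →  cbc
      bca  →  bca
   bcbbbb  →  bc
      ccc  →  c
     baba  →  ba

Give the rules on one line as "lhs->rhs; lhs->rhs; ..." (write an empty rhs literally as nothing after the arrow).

aa->b; ab->; bb->; cc->

  | cbb => c
  | ccaaa => aaa => ba
  | ccacab => acab => ac
  | bbcaac => caac => cbc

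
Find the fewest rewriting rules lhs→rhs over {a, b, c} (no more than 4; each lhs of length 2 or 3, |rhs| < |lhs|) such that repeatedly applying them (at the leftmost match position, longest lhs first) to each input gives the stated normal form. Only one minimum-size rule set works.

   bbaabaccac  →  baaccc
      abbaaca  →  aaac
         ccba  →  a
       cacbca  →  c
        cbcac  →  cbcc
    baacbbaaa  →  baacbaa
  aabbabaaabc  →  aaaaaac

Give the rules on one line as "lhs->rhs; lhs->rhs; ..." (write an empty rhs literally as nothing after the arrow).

ab->a; bba->b; ca->c; ccb->

  | bbaabaccac => babaccac => baaccac => baaccc
  | abbaaca => abaaca => aaaca => aaac
  | ccba => a
  | cacbca => ccbca => ca => c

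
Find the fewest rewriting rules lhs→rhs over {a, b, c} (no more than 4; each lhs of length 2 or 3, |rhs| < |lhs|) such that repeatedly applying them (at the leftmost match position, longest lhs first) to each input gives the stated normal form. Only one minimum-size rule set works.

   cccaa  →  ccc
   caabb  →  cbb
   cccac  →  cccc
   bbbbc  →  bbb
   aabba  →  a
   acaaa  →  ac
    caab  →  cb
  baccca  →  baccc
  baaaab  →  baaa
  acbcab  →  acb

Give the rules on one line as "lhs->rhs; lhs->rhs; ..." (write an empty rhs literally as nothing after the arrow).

  | cccaa => ccca => ccc
  | caabb => cabb => cbb
  | cccac => cccc
  | bbbbc => bbb

ab->; bc->; ca->c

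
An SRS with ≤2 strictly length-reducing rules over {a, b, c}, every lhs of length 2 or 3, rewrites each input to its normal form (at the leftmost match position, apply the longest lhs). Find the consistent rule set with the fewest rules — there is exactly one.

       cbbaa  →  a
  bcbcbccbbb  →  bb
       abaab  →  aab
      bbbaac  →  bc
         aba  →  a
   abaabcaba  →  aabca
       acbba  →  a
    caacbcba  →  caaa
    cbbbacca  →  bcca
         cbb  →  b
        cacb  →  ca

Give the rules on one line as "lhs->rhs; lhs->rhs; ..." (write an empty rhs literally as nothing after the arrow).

  | cbbaa => baa => a
  | bcbcbccbbb => bcbccbbb => bccbbb => bcbb => bb
  | abaab => aab
  | bbbaac => bbac => bc

ba->; cb->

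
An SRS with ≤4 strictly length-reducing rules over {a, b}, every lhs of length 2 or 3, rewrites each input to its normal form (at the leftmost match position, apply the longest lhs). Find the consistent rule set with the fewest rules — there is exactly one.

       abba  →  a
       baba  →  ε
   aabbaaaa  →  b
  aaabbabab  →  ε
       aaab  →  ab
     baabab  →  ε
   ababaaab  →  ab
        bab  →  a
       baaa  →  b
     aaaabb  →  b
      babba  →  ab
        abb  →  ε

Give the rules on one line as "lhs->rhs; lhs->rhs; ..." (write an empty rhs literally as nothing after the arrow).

  | abba => aaa => a
  | baba => bba => aa => ε
  | aabbaaaa => baaaa => baaa => baa => ba => b
  | aaabbabab => abbabab => aaabab => abab => abb => aa => ε

aa->; aab->; ba->b; bb->a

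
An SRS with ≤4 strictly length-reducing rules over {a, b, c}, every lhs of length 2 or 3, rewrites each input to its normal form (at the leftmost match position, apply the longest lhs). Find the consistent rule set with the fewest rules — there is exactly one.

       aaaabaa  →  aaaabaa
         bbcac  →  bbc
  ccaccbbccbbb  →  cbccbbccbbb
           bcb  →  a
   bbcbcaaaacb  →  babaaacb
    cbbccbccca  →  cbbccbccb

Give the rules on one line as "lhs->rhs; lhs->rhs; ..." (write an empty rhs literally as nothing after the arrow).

bca->b; bcb->a; ca->b

  | aaaabaa
  | bbcac => bbc
  | ccaccbbccbbb => cbccbbccbbb
  | bcb => a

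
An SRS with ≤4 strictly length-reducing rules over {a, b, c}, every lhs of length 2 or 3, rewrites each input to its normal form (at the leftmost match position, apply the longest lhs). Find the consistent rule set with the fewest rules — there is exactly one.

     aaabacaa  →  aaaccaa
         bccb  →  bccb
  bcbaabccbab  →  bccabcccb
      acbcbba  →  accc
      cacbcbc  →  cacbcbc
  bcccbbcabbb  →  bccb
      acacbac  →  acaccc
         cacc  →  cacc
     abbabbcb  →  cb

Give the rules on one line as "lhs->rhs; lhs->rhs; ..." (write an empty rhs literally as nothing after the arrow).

abb->; ba->c; bca->; cbb->ab

  | aaabacaa => aaaccaa
  | bccb
  | bcbaabccbab => bccabccbab => bccabcccb
  | acbcbba => acbaba => accba => accc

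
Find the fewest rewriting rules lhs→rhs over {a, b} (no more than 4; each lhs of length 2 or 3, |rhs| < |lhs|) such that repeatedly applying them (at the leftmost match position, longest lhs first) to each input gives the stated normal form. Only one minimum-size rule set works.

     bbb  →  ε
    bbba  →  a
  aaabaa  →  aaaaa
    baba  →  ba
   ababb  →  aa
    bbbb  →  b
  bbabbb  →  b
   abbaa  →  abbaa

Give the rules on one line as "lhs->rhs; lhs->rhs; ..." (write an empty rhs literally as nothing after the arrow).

  | bbb => ε
  | bbba => a
  | aaabaa => aaaaa
  | baba => ba

aab->aa; aba->aa; bab->b; bbb->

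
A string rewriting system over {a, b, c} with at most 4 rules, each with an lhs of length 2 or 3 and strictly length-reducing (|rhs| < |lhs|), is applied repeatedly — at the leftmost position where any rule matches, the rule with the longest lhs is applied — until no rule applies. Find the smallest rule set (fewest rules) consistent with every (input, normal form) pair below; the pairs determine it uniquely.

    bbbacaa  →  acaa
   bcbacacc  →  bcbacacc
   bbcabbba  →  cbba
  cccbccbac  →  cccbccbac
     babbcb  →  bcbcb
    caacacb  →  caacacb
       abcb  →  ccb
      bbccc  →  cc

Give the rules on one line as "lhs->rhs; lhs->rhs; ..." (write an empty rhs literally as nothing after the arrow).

ab->c; bbb->; bbc->

  | bbbacaa => acaa
  | bcbacacc
  | bbcabbba => abbba => cbba
  | cccbccbac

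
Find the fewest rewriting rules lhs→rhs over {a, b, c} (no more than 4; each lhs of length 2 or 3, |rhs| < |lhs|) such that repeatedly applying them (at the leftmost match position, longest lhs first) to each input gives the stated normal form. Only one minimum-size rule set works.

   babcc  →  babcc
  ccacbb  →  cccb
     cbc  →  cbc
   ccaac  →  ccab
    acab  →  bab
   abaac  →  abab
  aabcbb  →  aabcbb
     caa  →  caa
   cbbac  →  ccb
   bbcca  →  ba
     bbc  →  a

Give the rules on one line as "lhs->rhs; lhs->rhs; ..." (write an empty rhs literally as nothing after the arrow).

  | babcc
  | ccacbb => ccbbb => cccb
  | cbc
  | ccaac => ccab

ac->b; bbb->cb; bbc->a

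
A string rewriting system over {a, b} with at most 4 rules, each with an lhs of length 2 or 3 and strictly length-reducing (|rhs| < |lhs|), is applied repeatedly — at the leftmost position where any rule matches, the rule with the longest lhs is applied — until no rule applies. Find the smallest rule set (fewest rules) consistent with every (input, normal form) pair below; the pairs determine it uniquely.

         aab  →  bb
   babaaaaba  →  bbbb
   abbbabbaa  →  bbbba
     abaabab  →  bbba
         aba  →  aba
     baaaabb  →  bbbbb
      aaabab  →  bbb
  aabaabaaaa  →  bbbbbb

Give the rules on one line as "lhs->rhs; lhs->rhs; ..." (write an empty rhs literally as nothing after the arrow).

  | aab => bb
  | babaaaaba => baaaaaba => bbaaaba => bbbaba => bbbaa => bbbb
  | abbbabbaa => bbbabbaa => bbbabaa => bbbaaa => bbbba
  | abaabab => abbbab => bbbab => bbba

aa->b; abb->bb; bab->ba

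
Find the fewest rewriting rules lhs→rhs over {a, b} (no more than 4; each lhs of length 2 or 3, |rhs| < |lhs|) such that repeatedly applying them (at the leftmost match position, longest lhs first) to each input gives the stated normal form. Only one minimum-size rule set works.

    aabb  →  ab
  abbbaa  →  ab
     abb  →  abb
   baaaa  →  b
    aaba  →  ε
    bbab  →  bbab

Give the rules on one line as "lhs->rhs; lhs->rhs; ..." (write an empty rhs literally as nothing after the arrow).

aa->; aab->a; bbb->b

  | aabb => ab
  | abbbaa => abaa => ab
  | abb
  | baaaa => baa => b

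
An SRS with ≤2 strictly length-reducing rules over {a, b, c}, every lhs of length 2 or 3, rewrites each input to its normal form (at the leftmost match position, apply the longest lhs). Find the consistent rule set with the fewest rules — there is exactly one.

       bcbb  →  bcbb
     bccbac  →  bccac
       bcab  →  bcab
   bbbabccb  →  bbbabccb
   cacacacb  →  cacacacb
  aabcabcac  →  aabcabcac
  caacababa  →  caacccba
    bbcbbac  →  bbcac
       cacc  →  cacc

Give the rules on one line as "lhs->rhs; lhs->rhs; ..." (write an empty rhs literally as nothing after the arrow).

aba->cc; bac->ac

  | bcbb
  | bccbac => bccac
  | bcab
  | bbbabccb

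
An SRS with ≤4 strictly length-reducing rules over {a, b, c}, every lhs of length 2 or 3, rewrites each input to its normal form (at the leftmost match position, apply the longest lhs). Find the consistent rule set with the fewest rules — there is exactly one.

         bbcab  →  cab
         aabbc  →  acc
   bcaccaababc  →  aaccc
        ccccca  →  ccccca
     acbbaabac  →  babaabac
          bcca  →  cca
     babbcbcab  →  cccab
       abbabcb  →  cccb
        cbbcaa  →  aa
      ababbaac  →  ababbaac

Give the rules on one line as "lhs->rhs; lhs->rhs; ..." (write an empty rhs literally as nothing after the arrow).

abc->cc; acb->ba; bc->c; caa->aa

  | bbcab => bcab => cab
  | aabbc => aabc => acc
  | bcaccaababc => caccaababc => cacaababc => caaababc => aaababc => aaabcc => aaccc
  | ccccca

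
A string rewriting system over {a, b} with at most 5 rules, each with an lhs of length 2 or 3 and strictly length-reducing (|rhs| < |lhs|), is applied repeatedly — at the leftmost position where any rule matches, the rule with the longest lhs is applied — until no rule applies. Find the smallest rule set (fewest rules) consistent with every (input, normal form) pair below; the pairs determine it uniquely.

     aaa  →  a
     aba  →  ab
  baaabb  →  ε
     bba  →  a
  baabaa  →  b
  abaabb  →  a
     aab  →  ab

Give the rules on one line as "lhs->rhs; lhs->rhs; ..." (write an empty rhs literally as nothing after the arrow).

  | aaa => aa => a
  | aba => ab
  | baaabb => baabb => babb => bb => ε
  | bba => a

aa->a; ba->b; bab->b; bb->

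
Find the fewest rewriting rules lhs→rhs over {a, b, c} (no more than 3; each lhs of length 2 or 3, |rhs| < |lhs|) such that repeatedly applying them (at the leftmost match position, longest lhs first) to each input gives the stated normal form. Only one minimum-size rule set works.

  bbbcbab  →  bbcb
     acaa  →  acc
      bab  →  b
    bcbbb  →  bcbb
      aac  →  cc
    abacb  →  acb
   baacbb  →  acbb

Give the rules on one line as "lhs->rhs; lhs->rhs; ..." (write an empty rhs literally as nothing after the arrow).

  | bbbcbab => bbcbab => bbcb
  | acaa => acc
  | bab => b
  | bcbbb => bcbb

aa->c; ba->; bbb->bb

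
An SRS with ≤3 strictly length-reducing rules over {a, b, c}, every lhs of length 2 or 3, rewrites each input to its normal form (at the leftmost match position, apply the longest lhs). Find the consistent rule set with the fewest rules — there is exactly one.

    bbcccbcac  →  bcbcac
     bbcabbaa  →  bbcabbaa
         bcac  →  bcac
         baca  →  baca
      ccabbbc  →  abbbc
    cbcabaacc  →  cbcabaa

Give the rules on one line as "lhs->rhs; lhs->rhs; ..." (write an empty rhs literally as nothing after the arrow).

  | bbcccbcac => bcbcac
  | bbcabbaa
  | bcac
  | baca

bcc->; cc->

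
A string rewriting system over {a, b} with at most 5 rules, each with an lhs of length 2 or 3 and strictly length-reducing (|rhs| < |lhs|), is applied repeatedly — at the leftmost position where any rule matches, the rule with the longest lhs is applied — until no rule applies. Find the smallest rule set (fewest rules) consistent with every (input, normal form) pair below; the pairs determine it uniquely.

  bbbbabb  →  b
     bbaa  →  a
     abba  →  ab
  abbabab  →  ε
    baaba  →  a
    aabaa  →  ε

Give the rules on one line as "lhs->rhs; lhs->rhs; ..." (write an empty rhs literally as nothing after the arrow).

  | bbbbabb => abbabb => abbb => aab => b
  | bbaa => ba => a
  | abba => ab
  | abbabab => abbab => abb => aa => ε

aa->; ba->a; bb->a; bba->b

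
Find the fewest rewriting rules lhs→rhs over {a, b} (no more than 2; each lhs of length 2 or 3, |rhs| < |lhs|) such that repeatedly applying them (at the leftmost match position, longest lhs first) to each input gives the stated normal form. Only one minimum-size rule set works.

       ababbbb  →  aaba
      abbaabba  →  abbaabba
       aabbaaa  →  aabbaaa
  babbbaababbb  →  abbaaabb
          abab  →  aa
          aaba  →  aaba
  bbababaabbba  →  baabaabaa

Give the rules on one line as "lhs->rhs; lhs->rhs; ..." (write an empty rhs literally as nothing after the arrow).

bab->a; bbb->ba

  | ababbbb => aabbb => aaba
  | abbaabba
  | aabbaaa
  | babbbaababbb => abbaababbb => abbaaabb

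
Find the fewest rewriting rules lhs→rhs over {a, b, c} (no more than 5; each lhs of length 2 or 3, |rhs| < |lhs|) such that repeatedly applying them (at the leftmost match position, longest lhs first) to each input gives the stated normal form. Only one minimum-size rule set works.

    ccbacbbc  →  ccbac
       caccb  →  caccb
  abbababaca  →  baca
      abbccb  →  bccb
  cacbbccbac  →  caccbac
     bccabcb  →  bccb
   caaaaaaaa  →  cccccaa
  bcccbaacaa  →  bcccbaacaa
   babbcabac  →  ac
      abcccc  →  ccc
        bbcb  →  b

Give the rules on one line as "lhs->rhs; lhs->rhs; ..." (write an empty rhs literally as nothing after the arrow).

aaa->cc; ab->; abc->; bbc->

  | ccbacbbc => ccbac
  | caccb
  | abbababaca => bababaca => babaca => baca
  | abbccb => bccb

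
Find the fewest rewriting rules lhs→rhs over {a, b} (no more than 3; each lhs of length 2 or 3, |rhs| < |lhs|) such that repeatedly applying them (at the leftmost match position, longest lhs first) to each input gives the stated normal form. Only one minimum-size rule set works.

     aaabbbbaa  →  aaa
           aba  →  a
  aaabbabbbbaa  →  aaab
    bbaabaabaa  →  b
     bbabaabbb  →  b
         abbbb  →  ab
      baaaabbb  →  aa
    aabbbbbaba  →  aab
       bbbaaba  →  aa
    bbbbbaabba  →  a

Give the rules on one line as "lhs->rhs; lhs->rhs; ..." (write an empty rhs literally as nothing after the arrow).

  | aaabbbbaa => aaabaa => aaa
  | aba => a
  | aaabbabbbbaa => aaabbbbbaa => aaabbaa => aaab
  | bbaabaabaa => bbaabaa => bbaa => b

ba->; baa->; bbb->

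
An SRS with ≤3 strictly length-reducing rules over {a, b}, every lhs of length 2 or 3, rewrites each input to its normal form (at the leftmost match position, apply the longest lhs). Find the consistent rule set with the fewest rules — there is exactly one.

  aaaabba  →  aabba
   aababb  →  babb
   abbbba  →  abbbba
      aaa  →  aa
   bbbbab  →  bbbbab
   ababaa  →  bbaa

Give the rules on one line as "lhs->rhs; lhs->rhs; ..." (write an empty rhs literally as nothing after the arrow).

aaa->aa; aba->ba

  | aaaabba => aaabba => aabba
  | aababb => ababb => babb
  | abbbba
  | aaa => aa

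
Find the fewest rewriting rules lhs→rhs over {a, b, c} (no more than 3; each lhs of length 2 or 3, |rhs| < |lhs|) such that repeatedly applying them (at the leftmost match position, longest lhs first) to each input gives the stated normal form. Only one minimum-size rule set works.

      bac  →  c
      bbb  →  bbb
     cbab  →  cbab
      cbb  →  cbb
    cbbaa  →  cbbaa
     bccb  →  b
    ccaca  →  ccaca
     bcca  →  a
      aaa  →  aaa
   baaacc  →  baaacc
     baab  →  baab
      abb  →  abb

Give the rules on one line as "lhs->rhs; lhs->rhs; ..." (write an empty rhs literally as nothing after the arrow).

bac->c; bcc->

  | bac => c
  | bbb
  | cbab
  | cbb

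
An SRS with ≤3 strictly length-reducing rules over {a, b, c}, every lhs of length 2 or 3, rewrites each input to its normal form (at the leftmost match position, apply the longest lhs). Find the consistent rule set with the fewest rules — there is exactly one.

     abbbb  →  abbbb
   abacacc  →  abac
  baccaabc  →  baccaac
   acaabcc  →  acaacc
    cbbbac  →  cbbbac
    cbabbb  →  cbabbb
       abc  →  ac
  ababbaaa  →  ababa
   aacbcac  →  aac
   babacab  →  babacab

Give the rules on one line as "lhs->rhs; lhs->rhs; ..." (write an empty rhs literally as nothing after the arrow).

baa->; bc->c; cac->

  | abbbb
  | abacacc => abac
  | baccaabc => baccaac
  | acaabcc => acaacc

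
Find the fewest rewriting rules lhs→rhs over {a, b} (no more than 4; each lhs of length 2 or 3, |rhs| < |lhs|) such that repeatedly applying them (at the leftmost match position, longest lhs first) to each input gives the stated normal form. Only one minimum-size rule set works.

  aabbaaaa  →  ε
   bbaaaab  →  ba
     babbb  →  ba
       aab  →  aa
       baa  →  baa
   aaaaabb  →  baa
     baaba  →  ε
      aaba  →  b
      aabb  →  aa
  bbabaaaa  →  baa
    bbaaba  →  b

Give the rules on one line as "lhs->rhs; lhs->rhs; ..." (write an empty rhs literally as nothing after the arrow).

aaa->b; ab->a; bb->

  | aabbaaaa => aabaaaa => aaaaaa => baaa => bb => ε
  | bbaaaab => aaaab => bab => ba
  | babbb => babb => bab => ba
  | aab => aa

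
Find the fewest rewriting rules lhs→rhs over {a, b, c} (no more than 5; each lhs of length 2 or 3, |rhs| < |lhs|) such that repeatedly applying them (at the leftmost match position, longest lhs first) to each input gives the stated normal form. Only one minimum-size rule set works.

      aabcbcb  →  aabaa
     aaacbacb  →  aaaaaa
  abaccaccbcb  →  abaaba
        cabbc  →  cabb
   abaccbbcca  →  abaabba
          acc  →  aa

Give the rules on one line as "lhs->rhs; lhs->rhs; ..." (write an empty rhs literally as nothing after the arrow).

bbc->bb; cb->a; cc->a; cca->

  | aabcbcb => aabacb => aabaa
  | aaacbacb => aaaaacb => aaaaaa
  | abaccaccbcb => abaccbcb => abaabcb => abaaba
  | cabbc => cabb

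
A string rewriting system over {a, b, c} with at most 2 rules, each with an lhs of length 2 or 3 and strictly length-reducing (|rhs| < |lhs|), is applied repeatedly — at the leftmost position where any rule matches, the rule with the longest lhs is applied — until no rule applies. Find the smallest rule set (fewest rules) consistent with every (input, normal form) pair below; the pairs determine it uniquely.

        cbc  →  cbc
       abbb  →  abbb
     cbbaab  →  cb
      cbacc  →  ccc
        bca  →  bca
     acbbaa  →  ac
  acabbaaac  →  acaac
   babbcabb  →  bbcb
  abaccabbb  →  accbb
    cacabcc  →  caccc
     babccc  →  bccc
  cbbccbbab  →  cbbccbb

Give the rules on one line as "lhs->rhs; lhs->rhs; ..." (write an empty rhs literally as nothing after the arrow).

ba->; cab->c

  | cbc
  | abbb
  | cbbaab => cbab => cb
  | cbacc => ccc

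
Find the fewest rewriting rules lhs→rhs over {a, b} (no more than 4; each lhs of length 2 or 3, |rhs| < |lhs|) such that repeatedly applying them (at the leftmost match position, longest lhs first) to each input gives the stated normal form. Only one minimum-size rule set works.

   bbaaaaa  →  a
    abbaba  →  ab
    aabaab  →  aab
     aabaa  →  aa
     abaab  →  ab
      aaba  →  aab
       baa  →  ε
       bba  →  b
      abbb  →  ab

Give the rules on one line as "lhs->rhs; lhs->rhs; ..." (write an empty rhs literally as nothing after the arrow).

  | bbaaaaa => baaaaa => aaa => a
  | abbaba => ababa => abba => aba => ab
  | aabaab => aab
  | aabaa => aa

aaa->a; ba->b; baa->; bb->b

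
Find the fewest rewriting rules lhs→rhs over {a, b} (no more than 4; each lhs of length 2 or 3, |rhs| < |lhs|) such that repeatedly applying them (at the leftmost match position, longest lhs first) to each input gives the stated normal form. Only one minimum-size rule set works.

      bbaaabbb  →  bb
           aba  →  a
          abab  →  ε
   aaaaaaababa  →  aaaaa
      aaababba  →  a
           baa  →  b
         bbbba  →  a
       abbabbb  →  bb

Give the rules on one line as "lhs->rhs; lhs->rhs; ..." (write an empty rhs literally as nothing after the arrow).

aab->; ab->; ba->a; baa->b

  | bbaaabbb => bbabbb => babbb => abbb => bb
  | aba => a
  | abab => ab => ε
  | aaaaaaababa => aaaaaaba => aaaaa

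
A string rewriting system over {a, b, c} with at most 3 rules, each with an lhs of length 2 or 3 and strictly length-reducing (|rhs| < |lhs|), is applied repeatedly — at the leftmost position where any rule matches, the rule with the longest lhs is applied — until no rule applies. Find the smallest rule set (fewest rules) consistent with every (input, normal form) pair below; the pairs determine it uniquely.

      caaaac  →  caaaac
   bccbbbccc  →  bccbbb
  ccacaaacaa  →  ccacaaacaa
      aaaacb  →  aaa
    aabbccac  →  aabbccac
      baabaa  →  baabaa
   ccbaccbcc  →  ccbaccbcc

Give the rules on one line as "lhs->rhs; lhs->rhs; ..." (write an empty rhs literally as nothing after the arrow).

acb->; ccc->

  | caaaac
  | bccbbbccc => bccbbb
  | ccacaaacaa
  | aaaacb => aaa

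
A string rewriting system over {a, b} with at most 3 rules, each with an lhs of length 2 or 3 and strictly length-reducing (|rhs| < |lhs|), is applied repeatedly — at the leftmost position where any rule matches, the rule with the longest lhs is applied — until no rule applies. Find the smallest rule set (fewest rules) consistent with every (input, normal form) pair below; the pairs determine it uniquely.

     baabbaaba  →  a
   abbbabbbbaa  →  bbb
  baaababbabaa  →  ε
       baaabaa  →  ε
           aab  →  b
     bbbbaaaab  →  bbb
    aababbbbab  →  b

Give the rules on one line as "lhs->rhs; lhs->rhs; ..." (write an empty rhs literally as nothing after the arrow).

ab->b; ba->a; baa->

  | baabbaaba => bbaaba => bba => ba => a
  | abbbabbbbaa => bbbabbbbaa => bbabbbbaa => babbbbaa => abbbbaa => bbbbaa => bbb
  | baaababbabaa => ababbabaa => babbabaa => abbabaa => bbabaa => babaa => abaa => baa => ε
  | baaabaa => abaa => baa => ε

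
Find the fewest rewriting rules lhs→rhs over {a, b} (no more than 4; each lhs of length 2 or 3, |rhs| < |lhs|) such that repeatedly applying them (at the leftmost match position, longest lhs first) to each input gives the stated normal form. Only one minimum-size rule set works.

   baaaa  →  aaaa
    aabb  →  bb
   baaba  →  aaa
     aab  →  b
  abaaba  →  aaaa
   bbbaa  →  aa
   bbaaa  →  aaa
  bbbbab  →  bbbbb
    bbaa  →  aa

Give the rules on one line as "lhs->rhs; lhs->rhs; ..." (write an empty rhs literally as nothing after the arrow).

ab->b; aba->aa; baa->aa

  | baaaa => aaaa
  | aabb => abb => bb
  | baaba => aaba => aaa
  | aab => ab => b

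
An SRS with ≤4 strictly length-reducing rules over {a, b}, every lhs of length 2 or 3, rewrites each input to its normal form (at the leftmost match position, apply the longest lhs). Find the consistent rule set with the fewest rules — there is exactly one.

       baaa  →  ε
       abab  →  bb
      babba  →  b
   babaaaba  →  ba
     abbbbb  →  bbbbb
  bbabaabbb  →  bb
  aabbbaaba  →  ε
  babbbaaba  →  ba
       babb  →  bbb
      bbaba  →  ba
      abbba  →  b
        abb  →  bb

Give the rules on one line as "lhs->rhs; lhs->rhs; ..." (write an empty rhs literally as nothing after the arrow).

  | baaa => bba => ε
  | abab => bab => bb
  | babba => bbba => b
  | babaaaba => bbaaaba => aaba => aaa => ba

aa->b; aab->aa; ab->b; bba->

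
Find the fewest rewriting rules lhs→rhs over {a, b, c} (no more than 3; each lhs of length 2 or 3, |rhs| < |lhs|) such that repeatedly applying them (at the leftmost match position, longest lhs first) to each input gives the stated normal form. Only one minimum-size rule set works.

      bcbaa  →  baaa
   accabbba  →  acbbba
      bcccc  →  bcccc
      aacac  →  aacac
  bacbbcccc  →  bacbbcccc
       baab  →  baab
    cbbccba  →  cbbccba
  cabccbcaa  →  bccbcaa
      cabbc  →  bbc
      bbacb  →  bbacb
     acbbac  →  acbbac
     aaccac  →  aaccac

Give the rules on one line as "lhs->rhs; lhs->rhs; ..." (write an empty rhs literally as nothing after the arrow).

bcb->ba; cab->b

  | bcbaa => baaa
  | accabbba => acbbba
  | bcccc
  | aacac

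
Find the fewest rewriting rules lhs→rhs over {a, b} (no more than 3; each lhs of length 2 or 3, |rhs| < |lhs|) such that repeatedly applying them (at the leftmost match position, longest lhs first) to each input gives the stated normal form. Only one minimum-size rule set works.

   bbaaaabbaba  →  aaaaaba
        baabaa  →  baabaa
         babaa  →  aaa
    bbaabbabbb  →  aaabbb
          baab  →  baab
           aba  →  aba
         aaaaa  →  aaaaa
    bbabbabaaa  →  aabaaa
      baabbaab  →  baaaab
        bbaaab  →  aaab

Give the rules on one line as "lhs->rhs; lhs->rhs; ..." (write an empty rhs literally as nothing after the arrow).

bab->a; bba->a

  | bbaaaabbaba => aaaabbaba => aaaaaba
  | baabaa
  | babaa => aaa
  | bbaabbabbb => aabbabbb => aaabbb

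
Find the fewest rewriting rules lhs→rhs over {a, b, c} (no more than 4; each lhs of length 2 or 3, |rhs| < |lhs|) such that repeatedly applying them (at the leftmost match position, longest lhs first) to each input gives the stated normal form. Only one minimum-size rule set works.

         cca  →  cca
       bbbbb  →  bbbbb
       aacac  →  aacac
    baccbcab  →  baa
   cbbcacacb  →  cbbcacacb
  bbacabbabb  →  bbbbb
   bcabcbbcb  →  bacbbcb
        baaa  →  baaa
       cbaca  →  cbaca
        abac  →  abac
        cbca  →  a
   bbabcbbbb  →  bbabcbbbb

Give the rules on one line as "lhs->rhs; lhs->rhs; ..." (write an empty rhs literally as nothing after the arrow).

abb->bb; cab->a; cbc->

  | cca
  | bbbbb
  | aacac
  | baccbcab => bacab => baa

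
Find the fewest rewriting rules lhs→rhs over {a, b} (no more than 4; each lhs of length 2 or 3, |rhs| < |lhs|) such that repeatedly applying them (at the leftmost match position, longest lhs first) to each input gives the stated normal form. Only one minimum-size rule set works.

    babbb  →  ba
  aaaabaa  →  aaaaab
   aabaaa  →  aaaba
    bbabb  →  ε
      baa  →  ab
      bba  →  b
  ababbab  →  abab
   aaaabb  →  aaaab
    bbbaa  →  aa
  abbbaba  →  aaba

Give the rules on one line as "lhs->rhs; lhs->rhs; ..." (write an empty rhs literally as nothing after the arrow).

  | babbb => ba
  | aaaabaa => aaaaab
  | aabaaa => aaaba
  | bbabb => bbb => ε

baa->ab; bb->b; bba->b; bbb->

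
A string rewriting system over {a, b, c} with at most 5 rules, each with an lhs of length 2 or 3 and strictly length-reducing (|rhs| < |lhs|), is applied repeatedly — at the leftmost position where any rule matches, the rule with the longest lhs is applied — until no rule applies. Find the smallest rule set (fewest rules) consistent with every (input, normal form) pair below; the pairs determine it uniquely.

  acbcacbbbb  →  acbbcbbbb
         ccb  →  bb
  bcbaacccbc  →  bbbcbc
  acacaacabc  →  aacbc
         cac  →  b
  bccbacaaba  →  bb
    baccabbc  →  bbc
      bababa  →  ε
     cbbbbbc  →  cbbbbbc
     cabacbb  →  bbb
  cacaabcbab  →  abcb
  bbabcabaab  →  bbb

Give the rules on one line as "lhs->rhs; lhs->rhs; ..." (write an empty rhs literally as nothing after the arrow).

  | acbcacbbbb => acbbcbbbb
  | ccb => bb
  | bcbaacccbc => bcacccbc => bbcccbc => bbbcbc
  | acacaacabc => accaacabc => abaacabc => aacabc => aacbc

ba->; bca->bb; ca->c; cc->b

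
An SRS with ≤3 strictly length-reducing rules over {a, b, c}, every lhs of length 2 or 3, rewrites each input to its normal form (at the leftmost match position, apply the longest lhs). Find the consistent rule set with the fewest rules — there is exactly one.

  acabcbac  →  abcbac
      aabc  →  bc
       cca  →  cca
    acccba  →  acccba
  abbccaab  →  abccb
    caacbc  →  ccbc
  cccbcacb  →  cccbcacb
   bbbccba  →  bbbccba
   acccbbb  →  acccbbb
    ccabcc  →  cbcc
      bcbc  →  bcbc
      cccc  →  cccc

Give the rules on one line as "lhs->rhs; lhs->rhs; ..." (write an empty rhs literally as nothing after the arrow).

aa->; abb->ab; cab->b

  | acabcbac => abcbac
  | aabc => bc
  | cca
  | acccba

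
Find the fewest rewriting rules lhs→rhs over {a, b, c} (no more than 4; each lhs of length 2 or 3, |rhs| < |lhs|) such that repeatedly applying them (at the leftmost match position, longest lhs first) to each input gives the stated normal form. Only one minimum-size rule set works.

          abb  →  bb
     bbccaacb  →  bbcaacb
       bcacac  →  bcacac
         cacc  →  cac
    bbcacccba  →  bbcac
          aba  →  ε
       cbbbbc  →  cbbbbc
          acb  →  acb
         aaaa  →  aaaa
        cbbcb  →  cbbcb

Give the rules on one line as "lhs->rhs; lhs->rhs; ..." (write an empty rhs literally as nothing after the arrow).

ab->b; ba->; cc->c

  | abb => bb
  | bbccaacb => bbcaacb
  | bcacac
  | cacc => cac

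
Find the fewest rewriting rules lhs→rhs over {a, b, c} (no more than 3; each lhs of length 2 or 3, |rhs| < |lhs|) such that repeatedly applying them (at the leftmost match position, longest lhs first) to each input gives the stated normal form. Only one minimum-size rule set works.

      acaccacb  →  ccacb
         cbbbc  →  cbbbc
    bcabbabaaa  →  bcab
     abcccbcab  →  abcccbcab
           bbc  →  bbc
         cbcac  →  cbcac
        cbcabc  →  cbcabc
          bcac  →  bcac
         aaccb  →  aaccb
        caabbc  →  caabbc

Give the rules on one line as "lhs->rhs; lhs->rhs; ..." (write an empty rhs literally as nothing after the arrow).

  | acaccacb => ccacb
  | cbbbc
  | bcabbabaaa => bcabbaa => bcab
  | abcccbcab

aca->; baa->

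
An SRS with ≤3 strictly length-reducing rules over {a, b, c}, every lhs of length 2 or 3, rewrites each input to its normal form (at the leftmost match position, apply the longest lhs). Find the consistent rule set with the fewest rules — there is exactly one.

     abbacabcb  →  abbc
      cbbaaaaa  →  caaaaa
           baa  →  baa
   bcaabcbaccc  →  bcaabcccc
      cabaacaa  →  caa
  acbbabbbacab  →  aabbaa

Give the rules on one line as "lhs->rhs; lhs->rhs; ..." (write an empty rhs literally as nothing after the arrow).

  | abbacabcb => abbcabcb => abbaacb => abbacb => abbcb => abbc
  | cbbaaaaa => cbaaaaa => caaaaa
  | baa
  | bcaabcbaccc => bcaabcaccc => bcaabcccc

ac->c; cab->aa; cb->c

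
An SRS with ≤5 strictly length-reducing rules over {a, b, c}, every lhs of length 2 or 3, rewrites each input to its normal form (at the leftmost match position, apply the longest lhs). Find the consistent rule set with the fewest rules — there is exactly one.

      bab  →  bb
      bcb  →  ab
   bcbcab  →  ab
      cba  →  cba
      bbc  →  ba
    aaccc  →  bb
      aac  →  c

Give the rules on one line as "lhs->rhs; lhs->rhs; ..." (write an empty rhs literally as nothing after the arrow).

  | bab => bb
  | bcb => ab
  | bcbcab => abcab => aaab => ab
  | cba

aa->; bab->bb; bc->a; ccc->bb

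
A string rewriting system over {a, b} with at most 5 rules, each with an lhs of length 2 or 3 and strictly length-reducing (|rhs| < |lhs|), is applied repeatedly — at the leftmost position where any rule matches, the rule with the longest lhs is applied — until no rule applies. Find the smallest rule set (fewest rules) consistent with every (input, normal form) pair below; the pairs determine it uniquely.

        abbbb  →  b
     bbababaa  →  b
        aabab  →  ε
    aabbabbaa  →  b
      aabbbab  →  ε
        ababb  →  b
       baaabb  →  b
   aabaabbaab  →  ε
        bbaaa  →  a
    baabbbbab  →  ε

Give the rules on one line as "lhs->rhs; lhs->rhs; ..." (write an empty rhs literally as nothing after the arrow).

  | abbbb => bbb => b
  | bbababaa => ababaa => abaa => aa => b
  | aabab => bbab => ab => ε
  | aabbabbaa => bbbabbaa => babbaa => abbaa => baa => aa => b

aa->b; ab->; ba->a; bb->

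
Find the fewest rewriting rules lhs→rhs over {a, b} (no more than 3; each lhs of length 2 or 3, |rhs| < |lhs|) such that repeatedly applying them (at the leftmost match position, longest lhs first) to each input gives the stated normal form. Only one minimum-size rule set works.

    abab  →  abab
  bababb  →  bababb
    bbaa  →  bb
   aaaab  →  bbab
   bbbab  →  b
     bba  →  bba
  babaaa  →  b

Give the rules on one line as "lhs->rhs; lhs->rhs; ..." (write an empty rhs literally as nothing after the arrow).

  | abab
  | bababb
  | bbaa => bb
  | aaaab => bbab

aa->; aaa->bb; bbb->a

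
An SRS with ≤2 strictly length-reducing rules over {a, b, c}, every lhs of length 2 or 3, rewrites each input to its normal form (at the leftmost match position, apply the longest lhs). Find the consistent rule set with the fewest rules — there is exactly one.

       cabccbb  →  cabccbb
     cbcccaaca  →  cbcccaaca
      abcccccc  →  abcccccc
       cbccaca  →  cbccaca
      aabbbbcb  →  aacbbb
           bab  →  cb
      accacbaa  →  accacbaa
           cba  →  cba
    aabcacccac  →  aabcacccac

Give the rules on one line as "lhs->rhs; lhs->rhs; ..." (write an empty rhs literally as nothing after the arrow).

bab->cb; bbc->cb

  | cabccbb
  | cbcccaaca
  | abcccccc
  | cbccaca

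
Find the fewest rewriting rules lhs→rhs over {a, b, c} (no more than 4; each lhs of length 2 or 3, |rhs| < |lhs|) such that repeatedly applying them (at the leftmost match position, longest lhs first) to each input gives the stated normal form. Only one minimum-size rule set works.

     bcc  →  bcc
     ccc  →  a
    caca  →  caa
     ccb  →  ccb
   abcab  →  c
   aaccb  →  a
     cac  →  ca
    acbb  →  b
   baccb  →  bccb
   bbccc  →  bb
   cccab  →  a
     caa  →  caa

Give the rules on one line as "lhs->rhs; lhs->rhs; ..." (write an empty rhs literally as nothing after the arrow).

  | bcc
  | ccc => a
  | caca => caa
  | ccb

ab->; ac->a; ba->b; ccc->a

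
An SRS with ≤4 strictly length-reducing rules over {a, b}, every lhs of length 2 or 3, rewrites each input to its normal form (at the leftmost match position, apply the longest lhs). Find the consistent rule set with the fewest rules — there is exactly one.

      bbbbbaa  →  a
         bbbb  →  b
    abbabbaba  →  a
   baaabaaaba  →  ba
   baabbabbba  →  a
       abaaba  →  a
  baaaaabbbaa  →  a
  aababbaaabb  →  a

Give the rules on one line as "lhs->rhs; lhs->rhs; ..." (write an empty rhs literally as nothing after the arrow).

aa->a; ab->; bb->a

  | bbbbbaa => abbbaa => bbaa => aaa => aa => a
  | bbbb => abb => b
  | abbabbaba => babbaba => bbaba => aaba => aba => a
  | baaabaaaba => baabaaaba => babaaaba => baaaba => baaba => baba => ba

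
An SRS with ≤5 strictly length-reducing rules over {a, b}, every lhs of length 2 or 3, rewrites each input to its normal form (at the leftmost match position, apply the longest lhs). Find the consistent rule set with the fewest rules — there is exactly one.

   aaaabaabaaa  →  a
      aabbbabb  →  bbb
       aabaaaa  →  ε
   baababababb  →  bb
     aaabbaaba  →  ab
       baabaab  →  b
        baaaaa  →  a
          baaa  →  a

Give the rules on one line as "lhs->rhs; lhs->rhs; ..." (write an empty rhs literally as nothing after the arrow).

  | aaaabaabaaa => aabaabaaa => aabaaa => aaa => a
  | aabbbabb => bbabb => bbb
  | aabaaaa => aaaa => aa => ε
  | baababababb => babababb => bababb => babb => bb

aa->; aab->; ba->; baa->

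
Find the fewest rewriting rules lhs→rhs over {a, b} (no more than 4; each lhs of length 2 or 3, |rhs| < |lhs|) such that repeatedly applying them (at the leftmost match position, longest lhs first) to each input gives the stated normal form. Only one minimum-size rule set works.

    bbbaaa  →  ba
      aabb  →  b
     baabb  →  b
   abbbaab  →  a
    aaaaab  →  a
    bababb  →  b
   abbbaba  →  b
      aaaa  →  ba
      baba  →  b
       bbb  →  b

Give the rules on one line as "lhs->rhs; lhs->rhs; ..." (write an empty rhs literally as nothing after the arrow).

  | bbbaaa => abaaa => baaa => baa => ba
  | aabb => bbb => ab => b
  | baabb => babb => bbb => ab => b
  | abbbaab => bbbaab => abaab => baab => bab => bb => a

aa->b; ab->b; baa->ba; bb->a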